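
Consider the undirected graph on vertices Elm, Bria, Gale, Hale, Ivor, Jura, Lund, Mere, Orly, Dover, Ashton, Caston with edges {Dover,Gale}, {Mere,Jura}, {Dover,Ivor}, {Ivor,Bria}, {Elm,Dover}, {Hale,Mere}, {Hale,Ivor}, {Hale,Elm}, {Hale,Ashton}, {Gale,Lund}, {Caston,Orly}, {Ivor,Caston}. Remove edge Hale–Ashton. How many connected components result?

Before removal there is 1 component.
Hale–Ashton is a bridge — removing it separates Hale's side from Ashton's side.
After removal: 2 components.

2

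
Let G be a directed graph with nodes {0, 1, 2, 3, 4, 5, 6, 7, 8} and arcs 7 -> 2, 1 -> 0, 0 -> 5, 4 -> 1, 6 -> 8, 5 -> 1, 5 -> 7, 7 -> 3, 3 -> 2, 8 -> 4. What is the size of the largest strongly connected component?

{0, 1, 5} are all mutually reachable — one SCC of size 3.
{7} is an SCC by itself.
{2} is an SCC by itself.
{3} is an SCC by itself.
{4} is an SCC by itself.
(and 2 more singleton SCCs)
The largest has 3 vertices.

3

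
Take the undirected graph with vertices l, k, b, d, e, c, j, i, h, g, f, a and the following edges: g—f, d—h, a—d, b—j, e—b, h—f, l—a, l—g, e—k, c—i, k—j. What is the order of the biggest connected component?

6

Starting from c we can reach c, i. That is one component of size 2.
Starting from b we can reach b, e, j, k. That is one component of size 4.
Starting from a we can reach a, d, f, g, h, l. That is one component of size 6.
The largest has 6 vertices.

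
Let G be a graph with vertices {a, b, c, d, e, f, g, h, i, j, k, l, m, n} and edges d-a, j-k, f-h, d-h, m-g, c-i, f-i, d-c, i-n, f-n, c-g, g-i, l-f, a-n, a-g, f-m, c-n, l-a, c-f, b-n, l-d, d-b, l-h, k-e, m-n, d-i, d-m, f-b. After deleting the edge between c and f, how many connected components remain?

2

c and f are still connected via c-i-f, so the component count stays at 2.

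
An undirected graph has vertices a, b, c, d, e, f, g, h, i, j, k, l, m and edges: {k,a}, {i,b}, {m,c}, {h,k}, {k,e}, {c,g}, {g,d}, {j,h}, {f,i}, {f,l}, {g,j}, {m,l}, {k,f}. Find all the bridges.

The edges on the cycle m-c-g-j-h-k-f-l-m are not bridges since each lies on that cycle.
But removing d—g disconnects d from g; removing e—k disconnects e from k; removing i—f disconnects i from f; removing i—b disconnects i from b — these are bridges.
In total 5 edges are bridges.

a-k, b-i, d-g, e-k, f-i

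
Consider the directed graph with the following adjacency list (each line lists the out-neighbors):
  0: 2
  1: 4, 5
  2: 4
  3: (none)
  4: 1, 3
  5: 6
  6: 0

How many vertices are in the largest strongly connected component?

{0, 1, 2, 4, 5, 6} are all mutually reachable — one SCC of size 6.
{3} is an SCC by itself.
The largest has 6 vertices.

6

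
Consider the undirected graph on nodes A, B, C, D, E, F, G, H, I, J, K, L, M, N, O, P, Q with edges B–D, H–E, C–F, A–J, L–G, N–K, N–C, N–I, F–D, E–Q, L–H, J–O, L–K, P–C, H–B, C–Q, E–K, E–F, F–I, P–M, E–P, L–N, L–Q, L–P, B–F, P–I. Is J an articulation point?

Yes

Deleting J raises the number of components from 2 to 3, so J is a cut vertex.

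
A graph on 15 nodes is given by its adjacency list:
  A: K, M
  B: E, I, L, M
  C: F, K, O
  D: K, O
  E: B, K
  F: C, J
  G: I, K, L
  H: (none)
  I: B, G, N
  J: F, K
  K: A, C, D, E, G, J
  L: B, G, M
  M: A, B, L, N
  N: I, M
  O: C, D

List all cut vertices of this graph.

Removing K increases the component count from 2 to 3, so K is a cut vertex.
By contrast removing E leaves 2 components; it is not a cut vertex. No other vertex is a cut vertex either.

K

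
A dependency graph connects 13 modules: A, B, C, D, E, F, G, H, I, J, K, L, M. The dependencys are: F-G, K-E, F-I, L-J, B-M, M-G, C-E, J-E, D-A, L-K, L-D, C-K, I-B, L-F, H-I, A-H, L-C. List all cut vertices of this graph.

Removing L increases the component count from 1 to 2, so L is a cut vertex.
By contrast removing M leaves 1 component; it is not a cut vertex. No other vertex is a cut vertex either.

L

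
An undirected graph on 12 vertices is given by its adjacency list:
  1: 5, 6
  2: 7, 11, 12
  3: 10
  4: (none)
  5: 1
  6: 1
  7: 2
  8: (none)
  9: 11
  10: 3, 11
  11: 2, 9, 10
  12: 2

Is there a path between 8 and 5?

No

The component containing 8 is {8}, and 5 is not in it.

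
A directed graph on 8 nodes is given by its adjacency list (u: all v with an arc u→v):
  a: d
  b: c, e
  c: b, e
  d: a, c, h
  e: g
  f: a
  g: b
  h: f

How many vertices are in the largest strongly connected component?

4

{a, d, f, h} are all mutually reachable — one SCC of size 4.
{b, c, e, g} are all mutually reachable — one SCC of size 4.
The largest has 4 vertices.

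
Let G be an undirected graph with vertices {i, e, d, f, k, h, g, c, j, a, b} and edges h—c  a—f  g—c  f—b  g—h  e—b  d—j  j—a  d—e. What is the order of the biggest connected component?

6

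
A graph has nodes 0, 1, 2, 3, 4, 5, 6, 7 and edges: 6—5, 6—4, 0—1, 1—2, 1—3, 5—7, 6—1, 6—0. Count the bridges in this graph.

5

The edges on the cycle 6-0-1-6 are not bridges since each lies on that cycle.
But removing 6—4 disconnects 6 from 4; removing 1—3 disconnects 1 from 3; removing 5—7 disconnects 5 from 7; removing 6—5 disconnects 6 from 5 — these are bridges.
In total 5 edges are bridges.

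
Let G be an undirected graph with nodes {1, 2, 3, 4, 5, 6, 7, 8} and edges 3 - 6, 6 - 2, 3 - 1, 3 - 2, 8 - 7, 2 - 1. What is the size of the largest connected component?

5 is isolated — a component by itself.
4 is isolated — a component by itself.
Starting from 7 we can reach 7, 8. That is one component of size 2.
Starting from 1 we can reach 1, 2, 3, 6. That is one component of size 4.
The largest has 4 vertices.

4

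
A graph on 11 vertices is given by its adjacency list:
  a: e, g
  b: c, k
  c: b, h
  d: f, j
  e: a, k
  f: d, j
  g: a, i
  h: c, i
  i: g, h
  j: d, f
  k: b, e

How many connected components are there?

Starting from d we can reach d, f, j. That is one component of size 3.
Starting from a we can reach a, b, c, e, g, h, i, k. That is one component of size 8.
Total: 2 components.

2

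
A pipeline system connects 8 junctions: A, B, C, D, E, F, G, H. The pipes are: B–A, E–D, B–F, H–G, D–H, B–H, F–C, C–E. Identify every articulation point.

Removing B increases the component count from 1 to 2, so B is a cut vertex.
Removing H increases the component count from 1 to 2, so H is a cut vertex.
By contrast removing C leaves 1 component; it is not a cut vertex. No other vertex is a cut vertex either.

B, H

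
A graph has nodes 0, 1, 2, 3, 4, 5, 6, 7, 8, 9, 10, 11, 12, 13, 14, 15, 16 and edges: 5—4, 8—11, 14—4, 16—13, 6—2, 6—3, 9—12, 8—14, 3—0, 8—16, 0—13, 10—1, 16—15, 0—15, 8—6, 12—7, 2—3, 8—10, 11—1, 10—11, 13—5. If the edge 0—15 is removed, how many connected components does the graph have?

0 and 15 are still connected via 0-13-16-15, so the component count stays at 2.

2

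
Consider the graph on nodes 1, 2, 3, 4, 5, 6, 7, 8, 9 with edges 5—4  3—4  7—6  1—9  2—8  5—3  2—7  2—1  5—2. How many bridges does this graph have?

6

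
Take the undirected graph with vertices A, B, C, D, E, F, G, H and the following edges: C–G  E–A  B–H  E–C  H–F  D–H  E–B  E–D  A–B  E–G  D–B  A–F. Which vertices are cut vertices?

Removing E increases the component count from 1 to 2, so E is a cut vertex.
By contrast removing D leaves 1 component; it is not a cut vertex. No other vertex is a cut vertex either.

E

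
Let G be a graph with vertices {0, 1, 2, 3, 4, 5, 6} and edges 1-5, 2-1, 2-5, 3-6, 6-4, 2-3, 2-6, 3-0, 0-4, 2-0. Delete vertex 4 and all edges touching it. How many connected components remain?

1

With 4 gone, the remaining components are: {0, 1, 2, 3, 5, 6}.
That is 1 component.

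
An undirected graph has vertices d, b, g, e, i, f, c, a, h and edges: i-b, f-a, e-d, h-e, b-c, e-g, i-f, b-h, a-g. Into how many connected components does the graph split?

Starting from a we can reach a, b, c, d, e, f, g, h, i. That is one component of size 9.
Total: 1 component.

1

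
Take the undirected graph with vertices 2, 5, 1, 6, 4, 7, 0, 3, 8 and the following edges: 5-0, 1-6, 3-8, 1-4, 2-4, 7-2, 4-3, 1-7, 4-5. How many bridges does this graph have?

5

The edges on the cycle 1-7-2-4-1 are not bridges since each lies on that cycle.
But removing 4-3 disconnects 4 from 3; removing 1-6 disconnects 1 from 6; removing 8-3 disconnects 8 from 3; removing 5-0 disconnects 5 from 0 — these are bridges.
In total 5 edges are bridges.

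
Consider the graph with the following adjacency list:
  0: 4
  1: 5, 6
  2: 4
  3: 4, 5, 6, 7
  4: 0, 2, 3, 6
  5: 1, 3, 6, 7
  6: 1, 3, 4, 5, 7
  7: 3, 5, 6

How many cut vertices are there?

Removing 4 increases the component count from 1 to 3, so 4 is a cut vertex.
By contrast removing 0 leaves 1 component; it is not a cut vertex. No other vertex is a cut vertex either.

1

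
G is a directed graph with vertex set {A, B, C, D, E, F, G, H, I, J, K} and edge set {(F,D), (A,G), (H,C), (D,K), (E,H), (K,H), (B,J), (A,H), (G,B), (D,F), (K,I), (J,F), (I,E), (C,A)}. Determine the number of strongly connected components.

1

{A, B, C, D, E, F, G, H, I, J, K} are all mutually reachable — one SCC of size 11.
That gives 1 strongly connected component.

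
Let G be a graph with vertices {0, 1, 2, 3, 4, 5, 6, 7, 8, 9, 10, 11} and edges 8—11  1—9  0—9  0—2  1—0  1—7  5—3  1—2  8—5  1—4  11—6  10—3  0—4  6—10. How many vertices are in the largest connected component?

6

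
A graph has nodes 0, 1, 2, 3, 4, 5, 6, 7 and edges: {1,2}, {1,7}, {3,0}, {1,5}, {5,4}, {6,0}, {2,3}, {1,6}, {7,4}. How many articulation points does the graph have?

Removing 1 increases the component count from 1 to 2, so 1 is a cut vertex.
By contrast removing 4 leaves 1 component; it is not a cut vertex. No other vertex is a cut vertex either.

1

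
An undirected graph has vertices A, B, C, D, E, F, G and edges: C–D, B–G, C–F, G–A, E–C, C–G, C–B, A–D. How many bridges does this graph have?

The edges on the cycle C-B-G-C are not bridges since each lies on that cycle.
But removing C–E disconnects C from E; removing C–F disconnects C from F — these are bridges.
That makes 2 bridges.

2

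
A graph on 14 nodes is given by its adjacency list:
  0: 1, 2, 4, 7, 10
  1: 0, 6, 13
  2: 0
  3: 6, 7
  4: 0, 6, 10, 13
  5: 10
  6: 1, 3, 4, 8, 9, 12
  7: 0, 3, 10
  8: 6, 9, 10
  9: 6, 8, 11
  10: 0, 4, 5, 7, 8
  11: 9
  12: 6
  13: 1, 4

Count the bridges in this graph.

4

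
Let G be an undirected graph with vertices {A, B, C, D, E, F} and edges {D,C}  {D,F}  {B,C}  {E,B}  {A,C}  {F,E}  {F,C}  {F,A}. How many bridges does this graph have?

The edges on the cycle F-E-B-C-F are not bridges since each lies on that cycle.
Every edge lies on some cycle, so there are no bridges.

0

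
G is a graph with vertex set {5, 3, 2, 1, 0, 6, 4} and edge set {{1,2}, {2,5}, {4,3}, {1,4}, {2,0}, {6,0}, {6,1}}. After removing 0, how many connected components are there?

With 0 gone, the remaining components are: {1, 2, 3, 4, 5, 6}.
That is 1 component.

1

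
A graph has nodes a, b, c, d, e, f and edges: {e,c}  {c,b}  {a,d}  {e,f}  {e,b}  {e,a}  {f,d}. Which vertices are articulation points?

Removing e increases the component count from 1 to 2, so e is a cut vertex.
By contrast removing c leaves 1 component; it is not a cut vertex. No other vertex is a cut vertex either.

e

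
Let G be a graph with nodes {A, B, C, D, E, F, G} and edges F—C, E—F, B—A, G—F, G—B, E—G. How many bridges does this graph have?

3

The edges on the cycle E-G-F-E are not bridges since each lies on that cycle.
But removing A—B disconnects A from B; removing C—F disconnects C from F; removing G—B disconnects G from B — these are bridges.
That makes 3 bridges.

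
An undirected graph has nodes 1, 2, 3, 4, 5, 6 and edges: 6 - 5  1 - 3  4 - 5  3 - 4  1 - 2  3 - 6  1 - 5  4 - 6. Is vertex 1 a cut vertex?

Yes

Deleting 1 raises the number of components from 1 to 2, so 1 is a cut vertex.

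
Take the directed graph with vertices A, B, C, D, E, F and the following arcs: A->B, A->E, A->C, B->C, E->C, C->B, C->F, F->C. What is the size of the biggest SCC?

{B, C, F} are all mutually reachable — one SCC of size 3.
{A} is an SCC by itself.
{E} is an SCC by itself.
{D} is an SCC by itself.
The largest has 3 vertices.

3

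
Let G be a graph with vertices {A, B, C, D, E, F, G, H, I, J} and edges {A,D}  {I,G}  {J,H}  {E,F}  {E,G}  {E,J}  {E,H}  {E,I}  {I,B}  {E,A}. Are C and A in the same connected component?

No

The component containing C is {C}, and A is not in it.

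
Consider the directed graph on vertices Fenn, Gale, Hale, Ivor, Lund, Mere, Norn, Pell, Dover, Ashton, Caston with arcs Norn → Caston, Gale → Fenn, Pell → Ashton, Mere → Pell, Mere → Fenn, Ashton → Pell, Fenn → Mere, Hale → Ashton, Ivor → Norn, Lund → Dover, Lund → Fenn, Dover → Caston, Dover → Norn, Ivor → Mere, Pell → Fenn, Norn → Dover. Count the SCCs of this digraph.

7

{Fenn, Mere, Pell, Ashton} are all mutually reachable — one SCC of size 4.
{Norn, Dover} are all mutually reachable — one SCC of size 2.
{Ivor} is an SCC by itself.
{Gale} is an SCC by itself.
{Hale} is an SCC by itself.
(and 2 more singleton SCCs)
That gives 7 strongly connected components.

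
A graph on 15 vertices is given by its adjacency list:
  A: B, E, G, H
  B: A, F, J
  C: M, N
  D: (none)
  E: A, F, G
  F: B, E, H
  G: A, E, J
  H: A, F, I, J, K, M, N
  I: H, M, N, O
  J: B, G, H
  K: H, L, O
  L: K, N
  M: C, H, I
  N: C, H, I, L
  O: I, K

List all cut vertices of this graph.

H

Removing H increases the component count from 2 to 3, so H is a cut vertex.
By contrast removing K leaves 2 components; it is not a cut vertex. No other vertex is a cut vertex either.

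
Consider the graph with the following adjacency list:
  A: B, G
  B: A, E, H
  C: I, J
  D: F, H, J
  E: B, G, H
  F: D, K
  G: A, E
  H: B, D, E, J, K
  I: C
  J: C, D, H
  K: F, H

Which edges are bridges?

The edges on the cycle B-A-G-E-B are not bridges since each lies on that cycle.
But removing C-J disconnects C from J; removing I-C disconnects I from C — these are bridges.

C-I, C-J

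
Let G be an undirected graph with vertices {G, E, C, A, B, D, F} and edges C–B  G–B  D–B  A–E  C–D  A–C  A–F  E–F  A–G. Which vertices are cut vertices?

A

Removing A increases the component count from 1 to 2, so A is a cut vertex.
By contrast removing D leaves 1 component; it is not a cut vertex. No other vertex is a cut vertex either.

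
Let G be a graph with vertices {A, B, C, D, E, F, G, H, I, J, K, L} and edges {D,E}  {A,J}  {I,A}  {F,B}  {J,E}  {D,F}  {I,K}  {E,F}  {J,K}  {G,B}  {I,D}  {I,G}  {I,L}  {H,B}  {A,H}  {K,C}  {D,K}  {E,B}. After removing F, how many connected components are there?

1

With F gone, the remaining components are: {A, B, C, D, E, G, H, I, J, K, L}.
That is 1 component.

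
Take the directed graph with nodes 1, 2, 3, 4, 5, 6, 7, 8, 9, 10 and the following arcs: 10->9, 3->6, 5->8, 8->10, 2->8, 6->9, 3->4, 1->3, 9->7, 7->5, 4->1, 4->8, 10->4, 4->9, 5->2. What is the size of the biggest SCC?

10

{1, 2, 3, 4, 5, 6, 7, 8, 9, 10} are all mutually reachable — one SCC of size 10.
The largest has 10 vertices.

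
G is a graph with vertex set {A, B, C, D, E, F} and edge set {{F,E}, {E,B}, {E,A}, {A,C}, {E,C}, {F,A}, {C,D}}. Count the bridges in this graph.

2

The edges on the cycle F-E-C-A-F are not bridges since each lies on that cycle.
But removing D—C disconnects D from C; removing E—B disconnects E from B — these are bridges.
That makes 2 bridges.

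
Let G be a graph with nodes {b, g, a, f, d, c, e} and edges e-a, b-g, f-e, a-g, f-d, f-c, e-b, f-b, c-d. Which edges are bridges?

The edges on the cycle f-c-d-f are not bridges since each lies on that cycle.
Every edge lies on some cycle, so there are no bridges.

none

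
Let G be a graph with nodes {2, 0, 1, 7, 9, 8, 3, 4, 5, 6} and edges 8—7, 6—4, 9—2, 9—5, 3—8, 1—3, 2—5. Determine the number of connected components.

4

0 is isolated — a component by itself.
Starting from 4 we can reach 4, 6. That is one component of size 2.
Starting from 2 we can reach 2, 5, 9. That is one component of size 3.
Starting from 1 we can reach 1, 3, 7, 8. That is one component of size 4.
Total: 4 components.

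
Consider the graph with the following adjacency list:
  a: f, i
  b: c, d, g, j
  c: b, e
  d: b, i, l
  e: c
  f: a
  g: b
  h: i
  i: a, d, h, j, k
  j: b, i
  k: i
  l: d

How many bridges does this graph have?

The edges on the cycle i-d-b-j-i are not bridges since each lies on that cycle.
But removing g-b disconnects g from b; removing b-c disconnects b from c; removing a-f disconnects a from f; removing i-a disconnects i from a — these are bridges.
In total 8 edges are bridges.

8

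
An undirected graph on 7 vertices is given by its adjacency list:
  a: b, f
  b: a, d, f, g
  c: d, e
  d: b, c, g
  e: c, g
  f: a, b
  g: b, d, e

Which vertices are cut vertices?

b

Removing b increases the component count from 1 to 2, so b is a cut vertex.
By contrast removing f leaves 1 component; it is not a cut vertex. No other vertex is a cut vertex either.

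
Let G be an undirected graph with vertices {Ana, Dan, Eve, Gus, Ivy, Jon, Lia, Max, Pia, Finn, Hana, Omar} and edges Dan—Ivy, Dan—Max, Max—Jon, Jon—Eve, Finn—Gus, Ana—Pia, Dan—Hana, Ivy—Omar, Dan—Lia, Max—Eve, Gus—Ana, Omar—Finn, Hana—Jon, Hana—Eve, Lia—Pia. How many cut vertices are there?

1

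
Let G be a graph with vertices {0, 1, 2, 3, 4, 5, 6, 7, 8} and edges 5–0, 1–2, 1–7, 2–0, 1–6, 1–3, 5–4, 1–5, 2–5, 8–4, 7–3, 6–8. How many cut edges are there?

The edges on the cycle 1-7-3-1 are not bridges since each lies on that cycle.
Every edge lies on some cycle, so there are no bridges.

0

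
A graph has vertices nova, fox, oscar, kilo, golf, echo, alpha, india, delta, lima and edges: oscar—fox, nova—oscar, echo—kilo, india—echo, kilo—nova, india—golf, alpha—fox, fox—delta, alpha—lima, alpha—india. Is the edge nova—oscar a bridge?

No

After removing nova—oscar, the path nova-kilo-echo-india-alpha-fox-oscar still connects them, so the edge is not a bridge.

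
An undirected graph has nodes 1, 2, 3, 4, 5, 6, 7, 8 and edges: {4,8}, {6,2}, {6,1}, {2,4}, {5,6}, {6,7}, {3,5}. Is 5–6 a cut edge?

Yes

Removing 5–6 leaves no path between 5 and 6: the component count goes from 1 to 2. So it is a bridge.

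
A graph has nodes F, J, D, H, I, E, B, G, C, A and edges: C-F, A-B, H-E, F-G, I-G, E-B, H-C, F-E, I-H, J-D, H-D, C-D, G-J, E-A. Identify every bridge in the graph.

none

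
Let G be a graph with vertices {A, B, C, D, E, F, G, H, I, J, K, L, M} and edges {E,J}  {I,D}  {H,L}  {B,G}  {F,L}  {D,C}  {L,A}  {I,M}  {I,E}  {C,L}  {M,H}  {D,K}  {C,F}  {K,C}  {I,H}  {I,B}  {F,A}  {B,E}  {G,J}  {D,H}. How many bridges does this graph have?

The edges on the cycle I-B-G-J-E-I are not bridges since each lies on that cycle.
Every edge lies on some cycle, so there are no bridges.

0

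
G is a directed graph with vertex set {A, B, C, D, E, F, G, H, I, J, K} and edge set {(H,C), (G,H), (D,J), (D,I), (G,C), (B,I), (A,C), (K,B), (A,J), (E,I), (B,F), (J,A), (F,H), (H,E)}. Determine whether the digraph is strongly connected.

No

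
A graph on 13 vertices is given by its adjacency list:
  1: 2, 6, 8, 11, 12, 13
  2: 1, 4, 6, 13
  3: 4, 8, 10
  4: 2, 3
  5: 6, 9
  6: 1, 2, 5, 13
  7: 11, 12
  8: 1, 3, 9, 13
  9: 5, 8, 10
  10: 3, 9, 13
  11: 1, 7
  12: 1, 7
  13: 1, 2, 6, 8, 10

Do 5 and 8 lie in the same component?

From 5 we can reach 1, 2, 3, 4, 5, 6, 7, 8, 9, 10, 11, 12, 13, which includes 8.

Yes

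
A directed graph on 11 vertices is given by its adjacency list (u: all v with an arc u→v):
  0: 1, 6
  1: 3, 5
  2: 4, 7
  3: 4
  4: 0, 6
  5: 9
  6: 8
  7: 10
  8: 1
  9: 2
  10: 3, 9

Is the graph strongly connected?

Yes

From 4 we can reach every vertex (0, 1, 2, 3, 4, 5, 6, 7, 8, 9, 10), and every vertex can reach 4 (0, 1, 2, 3, 4, 5, 6, 7, 8, 9, 10). So the whole graph is one strongly connected component.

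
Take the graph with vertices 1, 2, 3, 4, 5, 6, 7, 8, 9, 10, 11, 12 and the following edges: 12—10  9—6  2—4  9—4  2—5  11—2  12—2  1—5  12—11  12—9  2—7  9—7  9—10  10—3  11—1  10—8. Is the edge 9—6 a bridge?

Removing 9—6 leaves no path between 9 and 6: the component count goes from 1 to 2. So it is a bridge.

Yes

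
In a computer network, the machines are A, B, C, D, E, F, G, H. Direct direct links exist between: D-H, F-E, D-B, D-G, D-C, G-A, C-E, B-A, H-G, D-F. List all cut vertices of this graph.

D

Removing D increases the component count from 1 to 2, so D is a cut vertex.
By contrast removing C leaves 1 component; it is not a cut vertex. No other vertex is a cut vertex either.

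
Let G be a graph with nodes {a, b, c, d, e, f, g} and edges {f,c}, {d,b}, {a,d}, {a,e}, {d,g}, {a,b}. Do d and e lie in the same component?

Yes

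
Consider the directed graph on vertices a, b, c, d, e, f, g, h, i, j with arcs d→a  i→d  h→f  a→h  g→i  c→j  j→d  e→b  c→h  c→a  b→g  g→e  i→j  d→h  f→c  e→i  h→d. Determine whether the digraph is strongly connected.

No

There is no directed path from h to g, so the graph is not strongly connected.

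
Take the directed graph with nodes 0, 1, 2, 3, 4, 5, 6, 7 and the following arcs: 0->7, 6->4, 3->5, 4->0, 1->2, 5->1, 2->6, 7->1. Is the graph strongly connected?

There is no directed path from 6 to 3, so the graph is not strongly connected.

No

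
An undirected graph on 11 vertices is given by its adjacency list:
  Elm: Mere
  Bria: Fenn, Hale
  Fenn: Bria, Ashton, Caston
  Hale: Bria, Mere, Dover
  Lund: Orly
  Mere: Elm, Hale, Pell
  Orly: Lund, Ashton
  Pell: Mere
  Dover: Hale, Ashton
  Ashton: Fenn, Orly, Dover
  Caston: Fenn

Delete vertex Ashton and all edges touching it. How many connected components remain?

2

With Ashton gone, the remaining components are: {Lund, Orly}; {Elm, Bria, Fenn, Hale, Mere, Pell, Dover, Caston}.
That is 2 components.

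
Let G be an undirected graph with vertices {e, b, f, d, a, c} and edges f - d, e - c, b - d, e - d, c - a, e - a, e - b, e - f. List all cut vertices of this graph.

Removing e increases the component count from 1 to 2, so e is a cut vertex.
By contrast removing b leaves 1 component; it is not a cut vertex. No other vertex is a cut vertex either.

e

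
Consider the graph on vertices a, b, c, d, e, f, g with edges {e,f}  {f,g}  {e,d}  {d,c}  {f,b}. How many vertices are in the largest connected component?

6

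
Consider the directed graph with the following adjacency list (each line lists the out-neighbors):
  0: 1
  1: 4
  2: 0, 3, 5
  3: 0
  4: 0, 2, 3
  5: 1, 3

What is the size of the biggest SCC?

6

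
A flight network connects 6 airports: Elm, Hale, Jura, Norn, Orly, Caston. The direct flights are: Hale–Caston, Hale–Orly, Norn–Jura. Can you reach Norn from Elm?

No

The component containing Elm is {Elm}, and Norn is not in it.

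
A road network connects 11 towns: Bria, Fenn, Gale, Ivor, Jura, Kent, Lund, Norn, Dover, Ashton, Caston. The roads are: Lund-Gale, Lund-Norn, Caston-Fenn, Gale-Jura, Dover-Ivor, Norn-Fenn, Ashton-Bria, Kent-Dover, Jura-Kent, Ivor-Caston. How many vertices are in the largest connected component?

9

Starting from Bria we can reach Bria, Ashton. That is one component of size 2.
Starting from Fenn we can reach Fenn, Gale, Ivor, Jura, Kent, Lund, Norn, Dover, Caston. That is one component of size 9.
The largest has 9 vertices.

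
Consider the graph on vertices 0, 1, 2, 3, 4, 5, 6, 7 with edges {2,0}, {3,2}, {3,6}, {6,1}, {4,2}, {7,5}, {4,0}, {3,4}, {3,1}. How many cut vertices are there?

1

Removing 3 increases the component count from 2 to 3, so 3 is a cut vertex.
By contrast removing 2 leaves 2 components; it is not a cut vertex. No other vertex is a cut vertex either.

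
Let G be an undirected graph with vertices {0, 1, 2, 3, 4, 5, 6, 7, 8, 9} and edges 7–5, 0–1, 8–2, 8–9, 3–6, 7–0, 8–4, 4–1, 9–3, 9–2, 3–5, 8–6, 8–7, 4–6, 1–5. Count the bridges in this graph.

The edges on the cycle 8-7-0-1-4-8 are not bridges since each lies on that cycle.
Every edge lies on some cycle, so there are no bridges.

0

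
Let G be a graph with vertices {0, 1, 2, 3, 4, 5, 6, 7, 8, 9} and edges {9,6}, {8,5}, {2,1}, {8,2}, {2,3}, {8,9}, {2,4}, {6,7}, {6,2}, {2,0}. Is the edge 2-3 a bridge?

Yes

Removing 2-3 leaves no path between 2 and 3: the component count goes from 1 to 2. So it is a bridge.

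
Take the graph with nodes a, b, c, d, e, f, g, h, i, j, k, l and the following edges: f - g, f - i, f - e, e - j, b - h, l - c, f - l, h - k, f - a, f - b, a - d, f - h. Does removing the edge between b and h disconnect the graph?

After removing b - h, the path b-f-h still connects them, so the edge is not a bridge.

No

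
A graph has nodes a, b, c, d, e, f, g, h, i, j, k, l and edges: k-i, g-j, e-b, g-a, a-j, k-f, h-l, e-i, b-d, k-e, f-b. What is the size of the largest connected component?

c is isolated — a component by itself.
Starting from h we can reach h, l. That is one component of size 2.
Starting from a we can reach a, g, j. That is one component of size 3.
Starting from b we can reach b, d, e, f, i, k. That is one component of size 6.
The largest has 6 vertices.

6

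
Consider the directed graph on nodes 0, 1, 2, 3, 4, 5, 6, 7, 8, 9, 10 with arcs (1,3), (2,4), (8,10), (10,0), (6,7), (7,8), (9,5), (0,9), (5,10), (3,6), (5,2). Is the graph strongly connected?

No

There is no directed path from 4 to 3, so the graph is not strongly connected.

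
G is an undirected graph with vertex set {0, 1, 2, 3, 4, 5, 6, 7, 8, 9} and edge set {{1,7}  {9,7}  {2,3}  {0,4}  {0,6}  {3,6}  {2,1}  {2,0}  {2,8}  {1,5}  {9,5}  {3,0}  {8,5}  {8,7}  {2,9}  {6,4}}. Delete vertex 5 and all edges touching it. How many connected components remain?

1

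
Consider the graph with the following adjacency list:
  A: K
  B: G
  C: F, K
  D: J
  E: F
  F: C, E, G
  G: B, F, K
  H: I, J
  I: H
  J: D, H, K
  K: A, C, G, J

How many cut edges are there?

7

The edges on the cycle C-K-G-F-C are not bridges since each lies on that cycle.
But removing F-E disconnects F from E; removing I-H disconnects I from H; removing G-B disconnects G from B; removing J-H disconnects J from H — these are bridges.
In total 7 edges are bridges.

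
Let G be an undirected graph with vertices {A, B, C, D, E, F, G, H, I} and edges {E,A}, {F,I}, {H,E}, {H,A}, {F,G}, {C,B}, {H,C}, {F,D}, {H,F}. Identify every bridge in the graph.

B-C, C-H, D-F, F-G, F-H, F-I

The edges on the cycle H-E-A-H are not bridges since each lies on that cycle.
But removing D–F disconnects D from F; removing C–B disconnects C from B; removing F–H disconnects F from H; removing F–G disconnects F from G — these are bridges.
In total 6 edges are bridges.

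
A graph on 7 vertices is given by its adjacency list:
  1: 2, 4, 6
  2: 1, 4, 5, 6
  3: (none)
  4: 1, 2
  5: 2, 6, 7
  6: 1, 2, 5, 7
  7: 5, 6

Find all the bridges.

none

The edges on the cycle 2-1-6-2 are not bridges since each lies on that cycle.
Every edge lies on some cycle, so there are no bridges.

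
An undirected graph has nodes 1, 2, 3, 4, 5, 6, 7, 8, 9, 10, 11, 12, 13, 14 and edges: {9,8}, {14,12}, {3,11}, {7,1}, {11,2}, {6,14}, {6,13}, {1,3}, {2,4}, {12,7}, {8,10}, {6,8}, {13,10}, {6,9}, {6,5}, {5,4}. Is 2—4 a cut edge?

After removing 2—4, the path 2-11-3-1-7-12-14-6-5-4 still connects them, so the edge is not a bridge.

No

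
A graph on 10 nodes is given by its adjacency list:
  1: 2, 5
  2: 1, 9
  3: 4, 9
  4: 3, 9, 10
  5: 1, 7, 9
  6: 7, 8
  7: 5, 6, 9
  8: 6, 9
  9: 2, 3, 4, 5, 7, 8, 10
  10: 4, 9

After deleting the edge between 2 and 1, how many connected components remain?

1

2 and 1 are still connected via 2-9-5-1, so the component count stays at 1.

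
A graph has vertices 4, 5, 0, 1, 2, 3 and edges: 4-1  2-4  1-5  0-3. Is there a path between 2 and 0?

The component containing 2 is {1, 2, 4, 5}, and 0 is not in it.

No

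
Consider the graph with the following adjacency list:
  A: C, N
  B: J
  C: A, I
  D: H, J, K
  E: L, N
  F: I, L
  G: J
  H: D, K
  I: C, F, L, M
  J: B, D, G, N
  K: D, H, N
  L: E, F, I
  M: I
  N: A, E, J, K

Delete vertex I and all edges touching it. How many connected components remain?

2

With I gone, the remaining components are: {M}; {A, B, C, D, E, F, G, H, J, K, L, N}.
That is 2 components.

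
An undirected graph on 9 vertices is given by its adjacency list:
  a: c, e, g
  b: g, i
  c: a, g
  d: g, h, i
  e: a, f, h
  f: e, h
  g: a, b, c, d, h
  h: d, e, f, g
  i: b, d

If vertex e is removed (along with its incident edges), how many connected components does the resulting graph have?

1

With e gone, the remaining components are: {a, b, c, d, f, g, h, i}.
That is 1 component.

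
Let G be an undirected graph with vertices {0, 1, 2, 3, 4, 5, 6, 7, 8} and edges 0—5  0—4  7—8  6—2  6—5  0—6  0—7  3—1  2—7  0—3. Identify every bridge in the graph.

0-3, 0-4, 1-3, 7-8

The edges on the cycle 0-6-2-7-0 are not bridges since each lies on that cycle.
But removing 0—3 disconnects 0 from 3; removing 3—1 disconnects 3 from 1; removing 8—7 disconnects 8 from 7; removing 0—4 disconnects 0 from 4 — these are bridges.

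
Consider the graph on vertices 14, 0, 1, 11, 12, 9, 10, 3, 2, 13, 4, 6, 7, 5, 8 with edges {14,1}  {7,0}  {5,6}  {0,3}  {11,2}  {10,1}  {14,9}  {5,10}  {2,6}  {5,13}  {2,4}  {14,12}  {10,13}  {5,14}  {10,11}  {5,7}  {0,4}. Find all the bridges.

The edges on the cycle 5-7-0-4-2-11-10-5 are not bridges since each lies on that cycle.
But removing 12–14 disconnects 12 from 14; removing 0–3 disconnects 0 from 3; removing 9–14 disconnects 9 from 14 — these are bridges.

0-3, 12-14, 14-9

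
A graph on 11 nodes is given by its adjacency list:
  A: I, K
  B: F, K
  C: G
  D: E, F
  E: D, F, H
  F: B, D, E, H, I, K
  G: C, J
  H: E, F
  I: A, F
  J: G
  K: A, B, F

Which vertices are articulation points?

F, G

Removing F increases the component count from 2 to 3, so F is a cut vertex.
Removing G increases the component count from 2 to 3, so G is a cut vertex.
By contrast removing E leaves 2 components; it is not a cut vertex. No other vertex is a cut vertex either.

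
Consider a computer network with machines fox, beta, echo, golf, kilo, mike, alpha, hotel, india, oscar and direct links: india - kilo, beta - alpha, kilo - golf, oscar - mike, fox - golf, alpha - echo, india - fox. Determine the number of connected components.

4

hotel is isolated — a component by itself.
Starting from mike we can reach mike, oscar. That is one component of size 2.
Starting from beta we can reach beta, echo, alpha. That is one component of size 3.
Starting from fox we can reach fox, golf, kilo, india. That is one component of size 4.
Total: 4 components.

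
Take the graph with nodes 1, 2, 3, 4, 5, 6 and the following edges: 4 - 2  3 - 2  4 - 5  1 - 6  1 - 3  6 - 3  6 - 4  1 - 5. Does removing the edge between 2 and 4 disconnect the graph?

No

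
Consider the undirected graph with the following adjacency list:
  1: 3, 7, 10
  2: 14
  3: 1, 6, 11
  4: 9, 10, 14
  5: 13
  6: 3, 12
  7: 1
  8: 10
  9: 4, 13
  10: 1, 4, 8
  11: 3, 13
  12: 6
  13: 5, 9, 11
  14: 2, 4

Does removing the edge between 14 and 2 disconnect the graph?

Removing 14-2 leaves no path between 14 and 2: the component count goes from 1 to 2. So it is a bridge.

Yes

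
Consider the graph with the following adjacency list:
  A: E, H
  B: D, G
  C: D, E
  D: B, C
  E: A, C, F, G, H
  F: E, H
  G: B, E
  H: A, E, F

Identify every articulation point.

Removing E increases the component count from 1 to 2, so E is a cut vertex.
By contrast removing B leaves 1 component; it is not a cut vertex. No other vertex is a cut vertex either.

E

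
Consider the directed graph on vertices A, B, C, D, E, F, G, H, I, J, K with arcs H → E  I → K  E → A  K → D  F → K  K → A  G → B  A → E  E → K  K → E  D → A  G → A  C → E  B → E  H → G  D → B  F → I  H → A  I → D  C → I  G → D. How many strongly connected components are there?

7

{A, B, D, E, K} are all mutually reachable — one SCC of size 5.
{H} is an SCC by itself.
{F} is an SCC by itself.
{I} is an SCC by itself.
{J} is an SCC by itself.
(and 2 more singleton SCCs)
That gives 7 strongly connected components.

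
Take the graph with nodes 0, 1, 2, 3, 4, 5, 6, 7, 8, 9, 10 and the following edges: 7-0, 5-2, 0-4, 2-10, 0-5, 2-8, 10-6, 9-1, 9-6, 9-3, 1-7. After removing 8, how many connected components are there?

With 8 gone, the remaining components are: {0, 1, 2, 3, 4, 5, 6, 7, 9, 10}.
That is 1 component.

1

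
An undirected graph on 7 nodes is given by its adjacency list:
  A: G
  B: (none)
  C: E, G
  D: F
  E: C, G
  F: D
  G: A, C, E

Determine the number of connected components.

B is isolated — a component by itself.
Starting from D we can reach D, F. That is one component of size 2.
Starting from A we can reach A, C, E, G. That is one component of size 4.
Total: 3 components.

3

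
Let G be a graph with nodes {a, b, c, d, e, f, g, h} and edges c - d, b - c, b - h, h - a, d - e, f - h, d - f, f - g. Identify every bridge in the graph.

a-h, d-e, f-g

The edges on the cycle b-c-d-f-h-b are not bridges since each lies on that cycle.
But removing f - g disconnects f from g; removing h - a disconnects h from a; removing d - e disconnects d from e — these are bridges.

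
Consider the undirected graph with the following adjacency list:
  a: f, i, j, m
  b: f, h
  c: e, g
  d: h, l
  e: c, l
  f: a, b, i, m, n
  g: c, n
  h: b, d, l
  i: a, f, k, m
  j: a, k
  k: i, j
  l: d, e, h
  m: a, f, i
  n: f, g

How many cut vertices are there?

Removing f increases the component count from 1 to 2, so f is a cut vertex.
By contrast removing k leaves 1 component; it is not a cut vertex. No other vertex is a cut vertex either.

1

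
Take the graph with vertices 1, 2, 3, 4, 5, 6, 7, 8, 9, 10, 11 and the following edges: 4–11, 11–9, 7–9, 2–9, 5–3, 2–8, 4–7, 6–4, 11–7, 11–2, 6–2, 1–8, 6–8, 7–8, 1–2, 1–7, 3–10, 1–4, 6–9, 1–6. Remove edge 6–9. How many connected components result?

2

6 and 9 are still connected via 6-2-9, so the component count stays at 2.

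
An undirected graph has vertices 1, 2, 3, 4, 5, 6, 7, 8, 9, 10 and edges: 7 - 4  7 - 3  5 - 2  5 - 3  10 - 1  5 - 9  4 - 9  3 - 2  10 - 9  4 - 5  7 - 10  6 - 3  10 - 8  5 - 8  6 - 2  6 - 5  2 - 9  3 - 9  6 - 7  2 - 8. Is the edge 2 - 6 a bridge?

After removing 2 - 6, the path 2-5-6 still connects them, so the edge is not a bridge.

No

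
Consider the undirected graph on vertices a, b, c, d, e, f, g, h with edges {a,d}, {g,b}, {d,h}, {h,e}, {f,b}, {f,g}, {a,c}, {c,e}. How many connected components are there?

2

Starting from b we can reach b, f, g. That is one component of size 3.
Starting from a we can reach a, c, d, e, h. That is one component of size 5.
Total: 2 components.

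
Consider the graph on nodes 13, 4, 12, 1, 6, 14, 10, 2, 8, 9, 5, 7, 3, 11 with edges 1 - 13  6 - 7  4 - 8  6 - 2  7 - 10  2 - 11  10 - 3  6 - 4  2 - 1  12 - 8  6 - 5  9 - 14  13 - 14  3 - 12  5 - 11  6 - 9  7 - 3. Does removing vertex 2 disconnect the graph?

No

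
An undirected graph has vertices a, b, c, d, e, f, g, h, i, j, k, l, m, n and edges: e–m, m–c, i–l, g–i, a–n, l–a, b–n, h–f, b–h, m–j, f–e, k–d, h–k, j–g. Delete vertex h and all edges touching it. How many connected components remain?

With h gone, the remaining components are: {d, k}; {a, b, c, e, f, g, i, j, l, m, n}.
That is 2 components.

2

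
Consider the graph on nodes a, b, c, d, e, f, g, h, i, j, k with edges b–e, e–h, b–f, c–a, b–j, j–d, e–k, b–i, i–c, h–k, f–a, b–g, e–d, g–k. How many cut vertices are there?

1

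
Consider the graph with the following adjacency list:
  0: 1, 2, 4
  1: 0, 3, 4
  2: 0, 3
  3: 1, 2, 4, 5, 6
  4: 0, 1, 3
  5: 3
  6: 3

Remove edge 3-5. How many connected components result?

2

Before removal there is 1 component.
3-5 is a bridge — removing it separates 3's side from 5's side.
After removal: 2 components.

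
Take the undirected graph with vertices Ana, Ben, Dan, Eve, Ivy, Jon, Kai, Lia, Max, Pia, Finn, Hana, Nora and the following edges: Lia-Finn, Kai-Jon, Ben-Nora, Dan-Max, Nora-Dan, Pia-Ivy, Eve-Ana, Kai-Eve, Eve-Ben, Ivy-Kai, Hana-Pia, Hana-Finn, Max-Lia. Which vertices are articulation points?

Removing Eve increases the component count from 1 to 2, so Eve is a cut vertex.
Removing Kai increases the component count from 1 to 2, so Kai is a cut vertex.
By contrast removing Ivy leaves 1 component; it is not a cut vertex. No other vertex is a cut vertex either.

Eve, Kai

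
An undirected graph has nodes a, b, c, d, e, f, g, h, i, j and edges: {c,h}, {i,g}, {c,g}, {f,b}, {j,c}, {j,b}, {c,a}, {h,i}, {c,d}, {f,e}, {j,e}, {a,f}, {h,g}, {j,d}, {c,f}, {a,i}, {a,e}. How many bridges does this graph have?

0

The edges on the cycle j-c-a-f-b-j are not bridges since each lies on that cycle.
Every edge lies on some cycle, so there are no bridges.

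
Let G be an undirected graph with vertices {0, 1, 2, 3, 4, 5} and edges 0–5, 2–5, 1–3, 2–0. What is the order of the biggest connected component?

4 is isolated — a component by itself.
Starting from 1 we can reach 1, 3. That is one component of size 2.
Starting from 0 we can reach 0, 2, 5. That is one component of size 3.
The largest has 3 vertices.

3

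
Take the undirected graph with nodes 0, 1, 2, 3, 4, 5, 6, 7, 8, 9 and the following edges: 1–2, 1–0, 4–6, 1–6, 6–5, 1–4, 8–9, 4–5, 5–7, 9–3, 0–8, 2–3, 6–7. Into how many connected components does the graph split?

1

Starting from 0 we can reach 0, 1, 2, 3, 4, 5, 6, 7, 8, 9. That is one component of size 10.
Total: 1 component.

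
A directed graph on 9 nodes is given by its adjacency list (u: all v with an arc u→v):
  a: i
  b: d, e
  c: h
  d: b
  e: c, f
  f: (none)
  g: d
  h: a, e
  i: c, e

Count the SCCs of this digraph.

{a, c, e, h, i} are all mutually reachable — one SCC of size 5.
{b, d} are all mutually reachable — one SCC of size 2.
{g} is an SCC by itself.
{f} is an SCC by itself.
That gives 4 strongly connected components.

4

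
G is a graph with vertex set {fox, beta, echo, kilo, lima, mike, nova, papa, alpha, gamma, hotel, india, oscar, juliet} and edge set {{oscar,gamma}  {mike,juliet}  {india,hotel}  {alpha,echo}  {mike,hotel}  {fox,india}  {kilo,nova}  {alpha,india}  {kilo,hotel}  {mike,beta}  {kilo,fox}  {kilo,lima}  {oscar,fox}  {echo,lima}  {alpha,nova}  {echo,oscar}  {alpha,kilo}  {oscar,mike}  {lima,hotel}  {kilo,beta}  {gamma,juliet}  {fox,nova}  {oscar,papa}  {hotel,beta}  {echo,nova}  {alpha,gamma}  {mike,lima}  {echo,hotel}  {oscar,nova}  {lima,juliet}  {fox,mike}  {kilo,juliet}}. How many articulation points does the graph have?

Removing oscar increases the component count from 1 to 2, so oscar is a cut vertex.
By contrast removing echo leaves 1 component; it is not a cut vertex. No other vertex is a cut vertex either.

1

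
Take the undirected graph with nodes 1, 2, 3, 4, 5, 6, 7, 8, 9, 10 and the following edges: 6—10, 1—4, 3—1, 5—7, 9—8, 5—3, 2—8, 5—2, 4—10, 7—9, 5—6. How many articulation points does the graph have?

1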